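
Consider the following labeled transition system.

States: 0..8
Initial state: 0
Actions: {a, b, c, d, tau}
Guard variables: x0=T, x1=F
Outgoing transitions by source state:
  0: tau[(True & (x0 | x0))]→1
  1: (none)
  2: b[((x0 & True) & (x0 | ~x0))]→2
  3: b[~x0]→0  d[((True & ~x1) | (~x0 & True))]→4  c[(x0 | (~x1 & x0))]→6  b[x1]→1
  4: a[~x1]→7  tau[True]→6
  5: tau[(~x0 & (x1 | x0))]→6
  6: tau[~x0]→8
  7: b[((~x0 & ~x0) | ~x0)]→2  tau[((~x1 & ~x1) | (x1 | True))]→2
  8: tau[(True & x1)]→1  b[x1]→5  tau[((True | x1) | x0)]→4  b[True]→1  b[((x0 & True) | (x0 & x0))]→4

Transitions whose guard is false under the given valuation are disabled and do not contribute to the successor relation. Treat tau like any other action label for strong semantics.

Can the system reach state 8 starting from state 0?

10 transition(s) survive guard evaluation.
L0 = {0}
L1 = {1}  cumulative {0,1}
Reachable = {0,1}

Answer: UNREACHABLE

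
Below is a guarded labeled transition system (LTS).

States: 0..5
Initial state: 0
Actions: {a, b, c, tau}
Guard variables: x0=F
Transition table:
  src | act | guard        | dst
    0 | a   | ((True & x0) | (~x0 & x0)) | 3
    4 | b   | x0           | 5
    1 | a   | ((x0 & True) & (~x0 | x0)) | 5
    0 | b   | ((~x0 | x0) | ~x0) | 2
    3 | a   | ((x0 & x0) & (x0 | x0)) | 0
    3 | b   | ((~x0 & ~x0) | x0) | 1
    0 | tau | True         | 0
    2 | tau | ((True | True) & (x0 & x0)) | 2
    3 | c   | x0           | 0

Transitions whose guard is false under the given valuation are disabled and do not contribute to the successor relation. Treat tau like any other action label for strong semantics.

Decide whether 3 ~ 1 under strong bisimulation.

Answer: NOT BISIMILAR

Analysis:
Compute ~ classes (split until stable):
  π0 = {{0,1,2,3,4,5}}
  π1 = {{0},{1,2,4,5},{3}}
3 equivalence class(es) (converged in 2)
[3]={3}  [1]={1,2,4,5}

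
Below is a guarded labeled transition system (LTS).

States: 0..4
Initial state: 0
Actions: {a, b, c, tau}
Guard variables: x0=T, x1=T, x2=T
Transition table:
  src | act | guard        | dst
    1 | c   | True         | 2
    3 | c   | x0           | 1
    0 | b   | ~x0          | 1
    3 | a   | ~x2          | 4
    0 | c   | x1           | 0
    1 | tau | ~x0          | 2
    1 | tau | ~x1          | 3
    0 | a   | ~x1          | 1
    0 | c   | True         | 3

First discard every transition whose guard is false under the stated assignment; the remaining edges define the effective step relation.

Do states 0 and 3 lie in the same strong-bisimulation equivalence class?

Answer: NOT BISIMILAR

Trace:
Compute ~ classes (split until stable):
  π0 = {{0,1,2,3,4}}
  π1 = {{0,1,3},{2,4}}
  π2 = {{0,3},{1},{2,4}}
  π3 = {{0},{1},{2,4},{3}}
stable after 4 split(s): 4 block(s)
0∈{0}, 3∈{3}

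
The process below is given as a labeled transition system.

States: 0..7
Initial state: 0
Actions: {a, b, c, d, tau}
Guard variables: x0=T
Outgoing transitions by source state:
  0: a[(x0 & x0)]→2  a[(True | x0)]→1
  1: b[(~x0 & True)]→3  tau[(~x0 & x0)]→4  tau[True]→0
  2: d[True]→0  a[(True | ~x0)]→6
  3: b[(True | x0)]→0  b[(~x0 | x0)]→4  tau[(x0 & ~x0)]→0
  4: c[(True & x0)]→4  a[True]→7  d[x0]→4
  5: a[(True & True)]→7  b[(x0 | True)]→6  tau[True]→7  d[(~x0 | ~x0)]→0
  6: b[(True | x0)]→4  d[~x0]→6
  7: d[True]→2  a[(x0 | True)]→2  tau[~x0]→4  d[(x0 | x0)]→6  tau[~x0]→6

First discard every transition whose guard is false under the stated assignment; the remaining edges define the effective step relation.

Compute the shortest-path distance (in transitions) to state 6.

Answer: 2

Trace:
Layered search for 6:
  Layer 0: {0}
  Layer 1: {1,2}
  Layer 2: {6}
first hit 6 at d=2 via a·a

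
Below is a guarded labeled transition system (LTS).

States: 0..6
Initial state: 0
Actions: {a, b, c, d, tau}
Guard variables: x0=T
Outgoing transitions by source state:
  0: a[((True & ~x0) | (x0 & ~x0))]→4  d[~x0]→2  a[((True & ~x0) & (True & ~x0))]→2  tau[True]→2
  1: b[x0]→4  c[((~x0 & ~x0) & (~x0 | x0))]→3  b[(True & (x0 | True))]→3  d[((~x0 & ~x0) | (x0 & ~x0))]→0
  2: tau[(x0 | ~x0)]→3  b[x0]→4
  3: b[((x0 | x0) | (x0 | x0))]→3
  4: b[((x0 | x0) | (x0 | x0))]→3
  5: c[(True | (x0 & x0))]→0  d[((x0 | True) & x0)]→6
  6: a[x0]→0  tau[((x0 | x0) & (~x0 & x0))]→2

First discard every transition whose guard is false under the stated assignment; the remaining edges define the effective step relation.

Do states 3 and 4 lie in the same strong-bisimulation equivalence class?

Bisimulation quotient by refinement:
  round 0: {{0,1,2,3,4,5,6}}
  round 1: {{0},{1,3,4},{2},{5},{6}}
stable after 2 split(s): 5 block(s)
class of 3: {1,3,4}; class of 4: {1,3,4}

Answer: BISIMILAR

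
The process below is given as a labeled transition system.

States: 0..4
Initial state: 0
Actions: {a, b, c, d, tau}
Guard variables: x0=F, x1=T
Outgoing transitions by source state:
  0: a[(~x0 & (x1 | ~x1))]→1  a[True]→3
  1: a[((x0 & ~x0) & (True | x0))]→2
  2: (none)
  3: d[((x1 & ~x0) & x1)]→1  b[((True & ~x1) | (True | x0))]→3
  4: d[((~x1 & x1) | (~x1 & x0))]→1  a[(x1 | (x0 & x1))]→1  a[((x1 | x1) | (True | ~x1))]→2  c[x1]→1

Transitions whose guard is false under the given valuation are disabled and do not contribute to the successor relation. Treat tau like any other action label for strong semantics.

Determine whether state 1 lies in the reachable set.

Answer: REACHABLE

Working:
After dropping false guards: 7 live edges.
L0 = {0}
L1 = {1,3}  cumulative {0,1,3}
Reachable = {0,1,3}
Path to 1: a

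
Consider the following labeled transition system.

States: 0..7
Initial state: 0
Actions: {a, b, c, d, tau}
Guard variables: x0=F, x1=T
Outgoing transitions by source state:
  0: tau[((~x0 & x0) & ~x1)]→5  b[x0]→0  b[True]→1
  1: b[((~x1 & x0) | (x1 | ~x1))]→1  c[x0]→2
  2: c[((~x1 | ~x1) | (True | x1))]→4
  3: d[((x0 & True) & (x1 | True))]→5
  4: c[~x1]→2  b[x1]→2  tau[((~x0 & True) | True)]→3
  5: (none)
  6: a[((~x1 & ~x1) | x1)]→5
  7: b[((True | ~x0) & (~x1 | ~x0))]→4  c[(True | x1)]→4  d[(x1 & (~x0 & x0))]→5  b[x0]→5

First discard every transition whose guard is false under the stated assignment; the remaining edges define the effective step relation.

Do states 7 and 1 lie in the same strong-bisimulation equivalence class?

Answer: NOT BISIMILAR

Analysis:
Refine partition for ~:
  π0 = {{0,1,2,3,4,5,6,7}}
  π1 = {{0,1},{2},{3,5},{4},{6},{7}}
stable after 2 split(s): 6 block(s)
class of 7: {7}; class of 1: {0,1}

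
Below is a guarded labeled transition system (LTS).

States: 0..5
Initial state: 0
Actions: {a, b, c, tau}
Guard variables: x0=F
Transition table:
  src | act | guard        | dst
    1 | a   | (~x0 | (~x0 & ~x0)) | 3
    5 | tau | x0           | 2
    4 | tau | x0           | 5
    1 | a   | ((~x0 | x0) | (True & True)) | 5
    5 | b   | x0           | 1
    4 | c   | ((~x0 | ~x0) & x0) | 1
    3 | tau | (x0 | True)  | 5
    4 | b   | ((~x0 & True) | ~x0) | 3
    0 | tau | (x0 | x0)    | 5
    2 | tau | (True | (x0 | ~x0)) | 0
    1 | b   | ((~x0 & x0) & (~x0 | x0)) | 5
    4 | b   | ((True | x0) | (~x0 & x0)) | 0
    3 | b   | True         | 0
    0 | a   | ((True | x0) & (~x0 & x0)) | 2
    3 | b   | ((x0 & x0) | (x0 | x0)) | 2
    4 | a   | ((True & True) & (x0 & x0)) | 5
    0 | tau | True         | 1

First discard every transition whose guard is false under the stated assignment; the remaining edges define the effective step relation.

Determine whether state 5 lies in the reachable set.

Answer: REACHABLE

Analysis:
8 transition(s) survive guard evaluation.
Layer 0: {0}
Layer 1: {1}  now seen {0,1}
Layer 2: {3,5}  now seen {0,1,3,5}
R = {0,1,3,5}
trace reaching 5: tau·a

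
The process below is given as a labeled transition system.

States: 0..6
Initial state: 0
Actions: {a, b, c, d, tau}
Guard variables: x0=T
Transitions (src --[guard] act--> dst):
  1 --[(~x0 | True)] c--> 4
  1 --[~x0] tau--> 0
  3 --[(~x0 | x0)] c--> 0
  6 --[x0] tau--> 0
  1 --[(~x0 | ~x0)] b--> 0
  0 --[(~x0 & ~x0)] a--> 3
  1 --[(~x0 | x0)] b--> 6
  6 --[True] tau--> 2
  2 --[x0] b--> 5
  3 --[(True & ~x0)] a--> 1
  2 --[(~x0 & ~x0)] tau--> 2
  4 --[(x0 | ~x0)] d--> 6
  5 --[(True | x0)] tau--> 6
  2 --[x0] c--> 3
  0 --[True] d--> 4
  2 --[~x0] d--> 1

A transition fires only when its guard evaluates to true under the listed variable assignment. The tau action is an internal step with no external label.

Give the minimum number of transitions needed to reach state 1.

Layered search for 1:
  L0 = {0}
  L1 = {4}
  L2 = {6}
  L3 = {2}
  L4 = {3,5}
1 never appears.

Answer: UNREACHABLE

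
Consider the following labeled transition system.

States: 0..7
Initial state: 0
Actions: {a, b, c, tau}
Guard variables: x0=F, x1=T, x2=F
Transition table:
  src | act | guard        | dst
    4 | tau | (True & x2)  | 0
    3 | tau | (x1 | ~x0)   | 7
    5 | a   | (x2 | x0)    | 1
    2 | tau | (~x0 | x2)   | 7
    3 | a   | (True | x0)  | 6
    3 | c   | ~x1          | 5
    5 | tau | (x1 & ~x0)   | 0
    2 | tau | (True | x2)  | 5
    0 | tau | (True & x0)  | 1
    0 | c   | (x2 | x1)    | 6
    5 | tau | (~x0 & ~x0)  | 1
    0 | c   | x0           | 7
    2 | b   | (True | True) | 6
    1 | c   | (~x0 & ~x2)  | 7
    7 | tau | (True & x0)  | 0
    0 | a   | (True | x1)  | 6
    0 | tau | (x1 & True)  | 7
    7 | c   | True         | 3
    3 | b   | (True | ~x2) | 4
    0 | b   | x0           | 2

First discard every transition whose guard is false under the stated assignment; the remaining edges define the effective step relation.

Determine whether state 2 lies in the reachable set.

Answer: UNREACHABLE

Analysis:
After dropping false guards: 13 live edges.
depth 0: {0}
depth 1: {6,7}  now seen {0,6,7}
depth 2: {3}  now seen {0,3,6,7}
depth 3: {4}  now seen {0,3,4,6,7}
R = {0,3,4,6,7}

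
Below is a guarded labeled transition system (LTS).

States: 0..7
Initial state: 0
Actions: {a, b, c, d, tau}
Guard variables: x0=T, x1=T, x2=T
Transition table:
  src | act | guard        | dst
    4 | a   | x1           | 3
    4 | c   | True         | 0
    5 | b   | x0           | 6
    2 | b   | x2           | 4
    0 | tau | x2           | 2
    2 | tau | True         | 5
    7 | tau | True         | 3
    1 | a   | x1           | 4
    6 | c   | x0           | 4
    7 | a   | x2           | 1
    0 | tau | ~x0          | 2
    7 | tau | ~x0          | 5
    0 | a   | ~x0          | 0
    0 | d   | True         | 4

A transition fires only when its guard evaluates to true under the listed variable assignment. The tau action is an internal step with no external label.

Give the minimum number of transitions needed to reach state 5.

Breadth-first toward 5:
  depth 0: {0}
  depth 1: {2,4}
  depth 2: {3,5}
depth(5)=2, e.g. tau·tau

Answer: 2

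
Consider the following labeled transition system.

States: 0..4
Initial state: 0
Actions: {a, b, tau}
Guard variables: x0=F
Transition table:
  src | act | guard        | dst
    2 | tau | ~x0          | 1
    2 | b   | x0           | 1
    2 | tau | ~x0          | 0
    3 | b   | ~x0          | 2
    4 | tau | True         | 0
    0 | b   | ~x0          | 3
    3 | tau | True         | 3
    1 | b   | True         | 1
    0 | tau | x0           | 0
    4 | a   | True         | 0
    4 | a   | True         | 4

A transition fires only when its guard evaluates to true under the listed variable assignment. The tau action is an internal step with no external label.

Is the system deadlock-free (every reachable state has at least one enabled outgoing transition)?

Reachable = {0,1,2,3}
  0: b→3  [1 exit(s)]
  1: b→1  [1 exit(s)]
  2: tau→0  tau→1  [2 exit(s)]
  3: b→2  tau→3  [2 exit(s)]

Answer: DEADLOCK-FREE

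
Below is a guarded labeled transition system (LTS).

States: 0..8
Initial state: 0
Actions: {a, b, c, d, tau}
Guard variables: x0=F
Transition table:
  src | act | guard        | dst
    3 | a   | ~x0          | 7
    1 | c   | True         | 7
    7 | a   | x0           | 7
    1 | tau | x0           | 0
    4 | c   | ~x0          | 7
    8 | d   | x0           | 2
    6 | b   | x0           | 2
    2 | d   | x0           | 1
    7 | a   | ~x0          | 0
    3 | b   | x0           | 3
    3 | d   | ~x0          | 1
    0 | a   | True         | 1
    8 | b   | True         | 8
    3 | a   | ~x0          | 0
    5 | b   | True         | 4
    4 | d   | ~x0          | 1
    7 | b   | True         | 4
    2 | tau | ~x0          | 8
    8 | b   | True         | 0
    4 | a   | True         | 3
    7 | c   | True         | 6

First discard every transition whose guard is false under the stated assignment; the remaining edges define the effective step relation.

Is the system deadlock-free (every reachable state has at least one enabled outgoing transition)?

Reachable = {0,1,3,4,6,7}
  0: a→1  [1 exit(s)]
  1: c→7  [1 exit(s)]
  3: a→0  a→7  d→1  [3 exit(s)]
  4: a→3  c→7  d→1  [3 exit(s)]
  6: ∅  [no exit]
  7: a→0  b→4  c→6  [3 exit(s)]
Path to 6: a·c·c

Answer: DEADLOCK at state 6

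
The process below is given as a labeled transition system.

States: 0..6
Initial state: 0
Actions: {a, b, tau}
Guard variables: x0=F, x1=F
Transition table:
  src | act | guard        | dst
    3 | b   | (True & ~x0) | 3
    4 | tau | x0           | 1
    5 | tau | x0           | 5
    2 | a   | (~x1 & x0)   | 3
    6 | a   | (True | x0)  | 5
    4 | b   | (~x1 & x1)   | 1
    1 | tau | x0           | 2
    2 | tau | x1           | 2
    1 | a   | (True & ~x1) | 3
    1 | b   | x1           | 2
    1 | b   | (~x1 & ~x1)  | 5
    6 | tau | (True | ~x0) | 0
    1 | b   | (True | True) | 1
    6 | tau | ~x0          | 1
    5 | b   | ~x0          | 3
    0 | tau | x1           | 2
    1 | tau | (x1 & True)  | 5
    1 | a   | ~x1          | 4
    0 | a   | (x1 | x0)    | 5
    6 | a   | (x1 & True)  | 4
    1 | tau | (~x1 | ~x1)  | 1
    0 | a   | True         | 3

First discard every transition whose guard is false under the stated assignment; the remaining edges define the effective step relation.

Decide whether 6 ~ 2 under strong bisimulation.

Answer: NOT BISIMILAR

Working:
Compute ~ classes (split until stable):
  P[0] = {{0,1,2,3,4,5,6}}
  P[1] = {{0},{1},{2,4},{3,5},{6}}
5 equivalence class(es) (converged in 2)
[6]={6}  [2]={2,4}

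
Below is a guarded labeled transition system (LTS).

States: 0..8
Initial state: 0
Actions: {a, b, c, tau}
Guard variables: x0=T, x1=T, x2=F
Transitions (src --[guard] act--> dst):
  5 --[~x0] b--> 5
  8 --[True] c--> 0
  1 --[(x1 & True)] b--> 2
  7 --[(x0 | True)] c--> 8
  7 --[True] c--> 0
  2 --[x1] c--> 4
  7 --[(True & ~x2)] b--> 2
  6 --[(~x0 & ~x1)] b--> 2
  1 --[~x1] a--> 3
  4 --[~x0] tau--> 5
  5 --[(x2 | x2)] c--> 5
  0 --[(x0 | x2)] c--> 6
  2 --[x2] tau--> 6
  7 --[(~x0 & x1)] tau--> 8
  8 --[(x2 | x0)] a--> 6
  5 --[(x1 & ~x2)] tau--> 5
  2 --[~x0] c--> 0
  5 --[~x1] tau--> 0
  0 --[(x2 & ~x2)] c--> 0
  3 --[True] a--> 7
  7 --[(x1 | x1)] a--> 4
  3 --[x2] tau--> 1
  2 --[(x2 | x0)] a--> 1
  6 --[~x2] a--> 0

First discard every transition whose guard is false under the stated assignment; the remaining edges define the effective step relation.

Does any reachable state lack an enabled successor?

Reach set: {0,6}
  0: c→6  [1 out]
  6: a→0  [1 out]

Answer: DEADLOCK-FREE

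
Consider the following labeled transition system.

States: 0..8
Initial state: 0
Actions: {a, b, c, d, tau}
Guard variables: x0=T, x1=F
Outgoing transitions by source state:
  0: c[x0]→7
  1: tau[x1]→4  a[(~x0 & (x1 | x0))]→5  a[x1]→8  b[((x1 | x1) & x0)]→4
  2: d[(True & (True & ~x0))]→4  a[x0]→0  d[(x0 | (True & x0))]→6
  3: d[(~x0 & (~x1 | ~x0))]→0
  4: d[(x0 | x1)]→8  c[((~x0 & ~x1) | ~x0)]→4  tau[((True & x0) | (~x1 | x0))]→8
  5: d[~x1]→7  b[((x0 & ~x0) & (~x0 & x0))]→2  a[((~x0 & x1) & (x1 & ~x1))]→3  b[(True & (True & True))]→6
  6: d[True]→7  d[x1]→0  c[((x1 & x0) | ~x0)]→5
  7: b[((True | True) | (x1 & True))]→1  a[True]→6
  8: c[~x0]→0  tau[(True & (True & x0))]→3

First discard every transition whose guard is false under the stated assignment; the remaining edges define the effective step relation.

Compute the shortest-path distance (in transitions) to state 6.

Breadth-first toward 6:
  Layer 0: {0}
  Layer 1: {7}
  Layer 2: {1,6}
6 enters at depth 2; path c·a

Answer: 2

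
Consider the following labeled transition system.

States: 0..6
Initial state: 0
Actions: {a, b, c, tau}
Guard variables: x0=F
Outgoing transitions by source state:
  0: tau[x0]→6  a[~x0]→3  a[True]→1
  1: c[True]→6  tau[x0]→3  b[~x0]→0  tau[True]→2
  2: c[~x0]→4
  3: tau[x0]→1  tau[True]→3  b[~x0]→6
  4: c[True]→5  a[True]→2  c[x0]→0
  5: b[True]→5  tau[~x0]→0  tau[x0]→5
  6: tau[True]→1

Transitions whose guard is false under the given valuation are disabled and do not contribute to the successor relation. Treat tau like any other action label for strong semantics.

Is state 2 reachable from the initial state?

Answer: REACHABLE

Working:
After dropping false guards: 13 live edges.
Layer 0: {0}
Layer 1: {1,3}  cumulative {0,1,3}
Layer 2: {2,6}  cumulative {0,1,2,3,6}
Layer 3: {4}  cumulative {0,1,2,3,4,6}
Layer 4: {5}  cumulative {0,1,2,3,4,5,6}
Reachable = {0,1,2,3,4,5,6}
trace reaching 2: a·tau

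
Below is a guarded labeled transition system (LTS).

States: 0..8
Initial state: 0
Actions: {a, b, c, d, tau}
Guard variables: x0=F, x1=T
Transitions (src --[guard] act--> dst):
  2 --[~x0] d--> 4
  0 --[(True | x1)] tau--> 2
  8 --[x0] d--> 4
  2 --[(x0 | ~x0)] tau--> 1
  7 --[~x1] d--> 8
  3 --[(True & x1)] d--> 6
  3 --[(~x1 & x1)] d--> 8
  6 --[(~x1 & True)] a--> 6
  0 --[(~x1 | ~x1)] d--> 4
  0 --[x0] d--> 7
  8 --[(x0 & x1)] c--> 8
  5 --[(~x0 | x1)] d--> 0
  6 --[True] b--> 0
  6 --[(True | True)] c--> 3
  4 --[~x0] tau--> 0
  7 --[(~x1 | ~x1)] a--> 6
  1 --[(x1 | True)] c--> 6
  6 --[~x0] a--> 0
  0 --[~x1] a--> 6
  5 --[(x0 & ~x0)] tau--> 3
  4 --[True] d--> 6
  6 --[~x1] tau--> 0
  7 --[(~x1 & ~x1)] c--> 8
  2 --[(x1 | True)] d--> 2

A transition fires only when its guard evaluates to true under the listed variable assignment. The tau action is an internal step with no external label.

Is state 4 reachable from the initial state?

After dropping false guards: 12 live edges.
Layer 0: {0}
Layer 1: {2}  cumulative {0,2}
Layer 2: {1,4}  cumulative {0,1,2,4}
Layer 3: {6}  cumulative {0,1,2,4,6}
Layer 4: {3}  cumulative {0,1,2,3,4,6}
Reachable = {0,1,2,3,4,6}
witness 4: tau·d

Answer: REACHABLE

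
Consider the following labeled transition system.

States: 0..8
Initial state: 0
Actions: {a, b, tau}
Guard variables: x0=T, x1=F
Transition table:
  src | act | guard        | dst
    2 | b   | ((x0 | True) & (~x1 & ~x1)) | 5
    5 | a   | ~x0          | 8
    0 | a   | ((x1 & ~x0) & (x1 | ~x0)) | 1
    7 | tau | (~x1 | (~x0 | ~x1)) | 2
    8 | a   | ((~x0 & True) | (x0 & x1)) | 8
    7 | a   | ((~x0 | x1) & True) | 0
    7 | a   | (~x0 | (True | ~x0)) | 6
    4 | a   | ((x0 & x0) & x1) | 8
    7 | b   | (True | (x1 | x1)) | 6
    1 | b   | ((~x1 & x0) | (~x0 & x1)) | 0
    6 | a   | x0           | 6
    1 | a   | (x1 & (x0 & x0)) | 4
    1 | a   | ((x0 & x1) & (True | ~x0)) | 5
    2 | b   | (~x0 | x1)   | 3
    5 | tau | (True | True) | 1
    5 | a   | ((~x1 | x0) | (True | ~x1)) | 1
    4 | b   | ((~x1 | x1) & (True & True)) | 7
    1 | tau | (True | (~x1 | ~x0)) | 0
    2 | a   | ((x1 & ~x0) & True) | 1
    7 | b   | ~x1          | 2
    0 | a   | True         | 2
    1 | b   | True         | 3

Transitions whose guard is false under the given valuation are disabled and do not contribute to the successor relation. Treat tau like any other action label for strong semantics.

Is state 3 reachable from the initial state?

Answer: REACHABLE

Analysis:
13 transition(s) survive guard evaluation.
depth 0: {0}
depth 1: {2}  now seen {0,2}
depth 2: {5}  now seen {0,2,5}
depth 3: {1}  now seen {0,1,2,5}
depth 4: {3}  now seen {0,1,2,3,5}
Reachable = {0,1,2,3,5}
Path to 3: a·b·tau·b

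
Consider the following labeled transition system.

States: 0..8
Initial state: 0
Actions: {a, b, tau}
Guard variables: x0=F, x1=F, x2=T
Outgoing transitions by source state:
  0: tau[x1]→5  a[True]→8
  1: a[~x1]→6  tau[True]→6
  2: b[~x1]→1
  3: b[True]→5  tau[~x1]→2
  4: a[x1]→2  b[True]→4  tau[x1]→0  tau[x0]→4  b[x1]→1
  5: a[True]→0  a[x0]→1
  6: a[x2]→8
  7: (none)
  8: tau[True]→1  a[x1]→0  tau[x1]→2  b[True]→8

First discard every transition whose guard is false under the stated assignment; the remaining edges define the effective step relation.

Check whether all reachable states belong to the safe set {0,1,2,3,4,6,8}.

Answer: INVARIANT HOLDS

Working:
Safe = {0,1,2,3,4,6,8}
Reach set: {0,1,6,8}
  0: ok
  1: ok
  6: ok
  8: ok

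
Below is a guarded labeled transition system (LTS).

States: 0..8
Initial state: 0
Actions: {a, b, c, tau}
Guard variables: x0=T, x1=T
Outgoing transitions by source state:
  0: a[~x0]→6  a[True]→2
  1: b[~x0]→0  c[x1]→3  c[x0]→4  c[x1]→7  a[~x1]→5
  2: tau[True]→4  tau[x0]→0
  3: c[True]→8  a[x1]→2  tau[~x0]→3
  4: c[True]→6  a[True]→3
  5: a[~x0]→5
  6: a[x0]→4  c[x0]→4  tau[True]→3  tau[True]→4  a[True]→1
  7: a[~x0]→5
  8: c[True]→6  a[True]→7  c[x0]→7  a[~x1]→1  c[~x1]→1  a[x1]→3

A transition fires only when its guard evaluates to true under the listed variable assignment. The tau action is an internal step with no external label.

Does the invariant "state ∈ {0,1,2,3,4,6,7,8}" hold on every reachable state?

Answer: INVARIANT HOLDS

Analysis:
Safe = {0,1,2,3,4,6,7,8}
Reachable = {0,1,2,3,4,6,7,8}
  0: ✓
  1: ✓
  2: ✓
  3: ✓
  4: ✓
  6: ✓
  7: ✓
  8: ✓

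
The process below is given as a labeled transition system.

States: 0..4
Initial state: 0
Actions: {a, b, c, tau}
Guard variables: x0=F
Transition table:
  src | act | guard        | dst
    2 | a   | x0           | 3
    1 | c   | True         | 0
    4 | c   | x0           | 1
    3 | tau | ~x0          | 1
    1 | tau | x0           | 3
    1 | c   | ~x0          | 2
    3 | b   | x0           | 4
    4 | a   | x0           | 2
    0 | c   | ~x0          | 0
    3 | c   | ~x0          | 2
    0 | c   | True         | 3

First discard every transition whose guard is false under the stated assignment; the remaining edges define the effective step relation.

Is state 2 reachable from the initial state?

After dropping false guards: 6 live edges.
depth 0: {0}
depth 1: {3}  total {0,3}
depth 2: {1,2}  total {0,1,2,3}
Reach set: {0,1,2,3}
witness 2: c·c

Answer: REACHABLE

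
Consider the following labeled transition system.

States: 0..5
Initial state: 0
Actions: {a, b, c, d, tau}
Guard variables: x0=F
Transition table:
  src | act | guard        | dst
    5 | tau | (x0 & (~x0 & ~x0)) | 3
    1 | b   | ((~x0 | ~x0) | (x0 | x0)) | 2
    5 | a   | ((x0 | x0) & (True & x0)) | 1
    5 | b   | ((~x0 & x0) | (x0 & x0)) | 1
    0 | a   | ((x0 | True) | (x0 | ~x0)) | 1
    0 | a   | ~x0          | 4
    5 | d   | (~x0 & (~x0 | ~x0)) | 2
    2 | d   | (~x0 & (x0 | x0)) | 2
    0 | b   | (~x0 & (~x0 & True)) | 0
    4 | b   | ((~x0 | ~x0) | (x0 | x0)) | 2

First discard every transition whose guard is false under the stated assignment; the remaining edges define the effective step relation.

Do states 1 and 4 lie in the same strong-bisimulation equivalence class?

Bisimulation quotient by refinement:
  π0 = {{0,1,2,3,4,5}}
  π1 = {{0},{1,4},{2,3},{5}}
stable after 2 split(s): 4 block(s)
class of 1: {1,4}; class of 4: {1,4}

Answer: BISIMILAR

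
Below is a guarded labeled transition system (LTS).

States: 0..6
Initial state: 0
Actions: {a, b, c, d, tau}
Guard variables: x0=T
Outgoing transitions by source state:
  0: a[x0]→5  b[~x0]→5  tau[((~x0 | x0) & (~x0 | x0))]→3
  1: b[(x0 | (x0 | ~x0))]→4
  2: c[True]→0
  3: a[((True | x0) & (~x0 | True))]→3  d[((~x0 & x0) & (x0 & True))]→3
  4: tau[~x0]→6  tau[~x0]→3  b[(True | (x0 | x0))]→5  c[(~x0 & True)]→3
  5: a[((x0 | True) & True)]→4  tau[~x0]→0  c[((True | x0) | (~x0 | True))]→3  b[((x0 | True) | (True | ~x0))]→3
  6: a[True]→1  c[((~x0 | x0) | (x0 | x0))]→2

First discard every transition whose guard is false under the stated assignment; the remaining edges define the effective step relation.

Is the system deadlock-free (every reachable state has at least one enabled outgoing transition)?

R = {0,3,4,5}
  0: a→5  tau→3  [deg 2]
  3: a→3  [deg 1]
  4: b→5  [deg 1]
  5: a→4  b→3  c→3  [deg 3]

Answer: DEADLOCK-FREE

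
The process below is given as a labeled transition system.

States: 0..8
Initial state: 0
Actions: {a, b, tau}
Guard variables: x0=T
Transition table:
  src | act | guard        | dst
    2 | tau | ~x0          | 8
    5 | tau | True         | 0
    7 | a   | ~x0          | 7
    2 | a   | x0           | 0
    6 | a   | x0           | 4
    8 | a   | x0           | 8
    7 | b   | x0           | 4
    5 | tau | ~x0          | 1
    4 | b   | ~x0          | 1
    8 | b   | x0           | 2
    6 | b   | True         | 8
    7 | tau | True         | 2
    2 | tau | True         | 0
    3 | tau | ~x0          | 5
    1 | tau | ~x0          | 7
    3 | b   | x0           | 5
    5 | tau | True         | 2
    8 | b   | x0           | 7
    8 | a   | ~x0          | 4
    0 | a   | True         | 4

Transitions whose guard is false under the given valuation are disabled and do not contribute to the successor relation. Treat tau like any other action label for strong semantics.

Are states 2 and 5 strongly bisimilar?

Answer: NOT BISIMILAR

Analysis:
Compute ~ classes (split until stable):
  round 0: {{0,1,2,3,4,5,6,7,8}}
  round 1: {{0},{1,4},{2},{3},{5},{6,8},{7}}
  round 2: {{0},{1,4},{2},{3},{5},{6},{7},{8}}
8 equivalence class(es) (converged in 3)
[2]={2}  [5]={5}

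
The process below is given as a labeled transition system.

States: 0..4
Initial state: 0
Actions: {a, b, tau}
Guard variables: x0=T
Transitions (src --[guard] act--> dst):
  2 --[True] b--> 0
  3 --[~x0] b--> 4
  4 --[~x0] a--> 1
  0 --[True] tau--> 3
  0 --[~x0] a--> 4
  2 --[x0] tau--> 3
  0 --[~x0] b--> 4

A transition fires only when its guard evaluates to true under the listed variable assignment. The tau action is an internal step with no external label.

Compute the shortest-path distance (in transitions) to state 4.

Answer: UNREACHABLE

Analysis:
BFS to 4:
  Layer 0: {0}
  Layer 1: {3}
4 never appears.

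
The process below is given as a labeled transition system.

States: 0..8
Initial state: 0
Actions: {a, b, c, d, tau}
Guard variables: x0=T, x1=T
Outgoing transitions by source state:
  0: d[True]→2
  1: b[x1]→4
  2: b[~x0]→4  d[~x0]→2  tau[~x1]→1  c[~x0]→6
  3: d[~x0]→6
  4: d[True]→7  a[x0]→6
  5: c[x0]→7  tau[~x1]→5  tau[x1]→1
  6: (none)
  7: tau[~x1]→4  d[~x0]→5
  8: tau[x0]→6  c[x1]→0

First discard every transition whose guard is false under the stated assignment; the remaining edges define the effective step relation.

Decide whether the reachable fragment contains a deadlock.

Answer: DEADLOCK at state 2

Working:
Reach set: {0,2}
  0: d→2  [1 out]
  2: ∅  [no exit]
witness 2: d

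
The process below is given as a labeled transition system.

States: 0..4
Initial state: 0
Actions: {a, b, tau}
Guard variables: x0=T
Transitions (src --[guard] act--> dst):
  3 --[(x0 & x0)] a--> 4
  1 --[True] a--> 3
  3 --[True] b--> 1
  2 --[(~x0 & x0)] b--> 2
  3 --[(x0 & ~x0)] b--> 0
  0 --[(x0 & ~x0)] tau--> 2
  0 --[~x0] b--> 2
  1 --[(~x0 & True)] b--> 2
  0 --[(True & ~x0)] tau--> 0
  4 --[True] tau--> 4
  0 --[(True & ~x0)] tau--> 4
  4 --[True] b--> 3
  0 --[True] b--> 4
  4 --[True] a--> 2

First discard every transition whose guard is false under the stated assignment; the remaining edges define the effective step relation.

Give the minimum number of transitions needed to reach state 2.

Answer: 2

Trace:
BFS to 2:
  Layer 0: {0}
  Layer 1: {4}
  Layer 2: {2,3}
depth(2)=2, e.g. b·a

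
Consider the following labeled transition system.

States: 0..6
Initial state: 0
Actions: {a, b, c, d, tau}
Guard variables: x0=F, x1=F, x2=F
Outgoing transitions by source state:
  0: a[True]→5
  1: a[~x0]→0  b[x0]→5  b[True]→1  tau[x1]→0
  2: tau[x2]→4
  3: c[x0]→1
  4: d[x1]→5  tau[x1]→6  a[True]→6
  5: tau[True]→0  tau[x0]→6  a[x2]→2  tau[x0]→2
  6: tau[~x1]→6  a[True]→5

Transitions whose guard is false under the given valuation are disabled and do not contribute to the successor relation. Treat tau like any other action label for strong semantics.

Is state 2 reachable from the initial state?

Answer: UNREACHABLE

Working:
After dropping false guards: 7 live edges.
Layer 0: {0}
Layer 1: {5}  cumulative {0,5}
Reach set: {0,5}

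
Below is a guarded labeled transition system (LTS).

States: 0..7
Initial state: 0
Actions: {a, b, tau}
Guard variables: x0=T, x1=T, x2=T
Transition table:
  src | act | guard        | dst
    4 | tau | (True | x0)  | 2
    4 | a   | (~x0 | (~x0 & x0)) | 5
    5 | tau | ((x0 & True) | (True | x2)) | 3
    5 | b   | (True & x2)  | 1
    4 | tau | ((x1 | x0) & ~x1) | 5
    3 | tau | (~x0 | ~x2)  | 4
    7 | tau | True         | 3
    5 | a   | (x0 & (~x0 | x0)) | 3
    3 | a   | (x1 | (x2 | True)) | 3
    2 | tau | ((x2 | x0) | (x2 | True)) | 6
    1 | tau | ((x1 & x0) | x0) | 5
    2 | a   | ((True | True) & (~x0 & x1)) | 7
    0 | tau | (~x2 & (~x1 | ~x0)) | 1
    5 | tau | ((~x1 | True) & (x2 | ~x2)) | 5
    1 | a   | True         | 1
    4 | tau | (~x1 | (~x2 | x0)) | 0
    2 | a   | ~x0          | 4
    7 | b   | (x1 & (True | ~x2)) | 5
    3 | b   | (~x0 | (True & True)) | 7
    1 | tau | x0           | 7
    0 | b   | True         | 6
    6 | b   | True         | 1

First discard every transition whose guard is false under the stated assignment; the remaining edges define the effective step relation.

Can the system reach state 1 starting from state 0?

After dropping false guards: 16 live edges.
Layer 0: {0}
Layer 1: {6}  now seen {0,6}
Layer 2: {1}  now seen {0,1,6}
Layer 3: {5,7}  now seen {0,1,5,6,7}
Layer 4: {3}  now seen {0,1,3,5,6,7}
R = {0,1,3,5,6,7}
trace reaching 1: b·b

Answer: REACHABLE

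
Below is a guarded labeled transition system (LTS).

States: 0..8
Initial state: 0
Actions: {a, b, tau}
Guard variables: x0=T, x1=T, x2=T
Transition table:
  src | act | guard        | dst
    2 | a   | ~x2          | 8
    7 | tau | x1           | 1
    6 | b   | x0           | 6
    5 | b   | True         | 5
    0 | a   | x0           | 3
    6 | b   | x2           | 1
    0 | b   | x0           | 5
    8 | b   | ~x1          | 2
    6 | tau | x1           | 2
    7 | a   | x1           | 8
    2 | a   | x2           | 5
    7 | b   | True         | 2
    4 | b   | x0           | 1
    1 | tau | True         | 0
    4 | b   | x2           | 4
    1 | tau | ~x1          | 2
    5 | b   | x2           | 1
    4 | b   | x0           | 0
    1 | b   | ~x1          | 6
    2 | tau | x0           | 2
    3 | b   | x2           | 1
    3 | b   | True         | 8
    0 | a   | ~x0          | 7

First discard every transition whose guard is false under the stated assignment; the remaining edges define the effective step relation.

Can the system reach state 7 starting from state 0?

After dropping false guards: 18 live edges.
Layer 0: {0}
Layer 1: {3,5}  now seen {0,3,5}
Layer 2: {1,8}  now seen {0,1,3,5,8}
R = {0,1,3,5,8}

Answer: UNREACHABLE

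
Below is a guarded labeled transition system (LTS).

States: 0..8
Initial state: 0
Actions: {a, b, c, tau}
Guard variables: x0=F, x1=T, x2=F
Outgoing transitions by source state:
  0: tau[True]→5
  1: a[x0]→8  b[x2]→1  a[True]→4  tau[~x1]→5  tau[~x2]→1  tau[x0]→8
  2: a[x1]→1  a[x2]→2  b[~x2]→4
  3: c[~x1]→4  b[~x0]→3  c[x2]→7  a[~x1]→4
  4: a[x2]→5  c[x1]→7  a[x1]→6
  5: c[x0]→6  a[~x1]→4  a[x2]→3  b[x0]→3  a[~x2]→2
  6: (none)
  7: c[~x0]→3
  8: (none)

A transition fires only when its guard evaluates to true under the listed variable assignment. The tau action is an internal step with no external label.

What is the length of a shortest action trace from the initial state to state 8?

Layered search for 8:
  depth 0: {0}
  depth 1: {5}
  depth 2: {2}
  depth 3: {1,4}
  depth 4: {6,7}
  depth 5: {3}
8 never appears.

Answer: UNREACHABLE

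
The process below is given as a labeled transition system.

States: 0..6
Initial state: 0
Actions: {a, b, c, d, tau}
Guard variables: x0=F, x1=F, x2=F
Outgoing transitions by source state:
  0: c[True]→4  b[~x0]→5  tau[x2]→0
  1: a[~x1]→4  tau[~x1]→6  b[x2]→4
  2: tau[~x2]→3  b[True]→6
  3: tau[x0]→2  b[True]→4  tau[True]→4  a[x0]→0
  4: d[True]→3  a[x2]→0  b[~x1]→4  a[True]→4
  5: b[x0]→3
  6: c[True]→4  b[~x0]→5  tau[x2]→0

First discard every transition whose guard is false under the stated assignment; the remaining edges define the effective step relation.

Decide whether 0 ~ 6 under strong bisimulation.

Refine partition for ~:
  P[0] = {{0,1,2,3,4,5,6}}
  P[1] = {{0,6},{1},{2,3},{4},{5}}
  P[2] = {{0,6},{1},{2},{3},{4},{5}}
Fixed point at round 3; 6 class(es).
class of 0: {0,6}; class of 6: {0,6}

Answer: BISIMILAR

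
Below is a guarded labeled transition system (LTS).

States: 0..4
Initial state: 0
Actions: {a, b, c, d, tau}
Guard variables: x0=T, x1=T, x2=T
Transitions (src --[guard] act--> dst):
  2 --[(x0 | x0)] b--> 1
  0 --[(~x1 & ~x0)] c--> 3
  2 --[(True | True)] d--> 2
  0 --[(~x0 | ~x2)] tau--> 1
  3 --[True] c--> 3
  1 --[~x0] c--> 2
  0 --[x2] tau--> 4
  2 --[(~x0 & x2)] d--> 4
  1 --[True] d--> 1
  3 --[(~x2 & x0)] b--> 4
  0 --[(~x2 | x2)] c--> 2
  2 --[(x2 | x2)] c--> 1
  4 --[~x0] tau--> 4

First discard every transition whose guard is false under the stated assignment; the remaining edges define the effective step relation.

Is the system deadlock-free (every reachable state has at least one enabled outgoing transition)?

Answer: DEADLOCK at state 4

Analysis:
Reachable = {0,1,2,4}
  0: c→2  tau→4  [deg 2]
  1: d→1  [deg 1]
  2: b→1  c→1  d→2  [deg 3]
  4: ∅  [deadlock]
witness 4: tau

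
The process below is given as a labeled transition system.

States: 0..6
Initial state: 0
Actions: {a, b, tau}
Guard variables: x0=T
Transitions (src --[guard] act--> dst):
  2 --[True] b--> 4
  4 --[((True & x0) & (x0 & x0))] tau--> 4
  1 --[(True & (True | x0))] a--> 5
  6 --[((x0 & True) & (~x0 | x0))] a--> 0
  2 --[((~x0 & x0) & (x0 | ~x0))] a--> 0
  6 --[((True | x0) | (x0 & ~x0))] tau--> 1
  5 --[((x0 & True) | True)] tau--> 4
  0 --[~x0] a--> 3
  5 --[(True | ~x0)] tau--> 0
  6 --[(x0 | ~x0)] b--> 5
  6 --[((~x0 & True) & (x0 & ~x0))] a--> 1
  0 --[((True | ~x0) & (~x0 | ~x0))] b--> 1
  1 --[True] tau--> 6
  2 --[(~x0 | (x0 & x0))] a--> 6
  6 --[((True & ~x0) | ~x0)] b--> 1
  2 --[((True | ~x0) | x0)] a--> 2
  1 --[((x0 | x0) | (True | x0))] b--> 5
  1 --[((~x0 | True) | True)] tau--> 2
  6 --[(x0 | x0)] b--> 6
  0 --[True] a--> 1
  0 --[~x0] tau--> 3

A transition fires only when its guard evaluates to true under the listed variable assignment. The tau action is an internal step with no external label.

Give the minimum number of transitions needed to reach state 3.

Answer: UNREACHABLE

Trace:
Breadth-first toward 3:
  L0 = {0}
  L1 = {1}
  L2 = {2,5,6}
  L3 = {4}
3 never appears.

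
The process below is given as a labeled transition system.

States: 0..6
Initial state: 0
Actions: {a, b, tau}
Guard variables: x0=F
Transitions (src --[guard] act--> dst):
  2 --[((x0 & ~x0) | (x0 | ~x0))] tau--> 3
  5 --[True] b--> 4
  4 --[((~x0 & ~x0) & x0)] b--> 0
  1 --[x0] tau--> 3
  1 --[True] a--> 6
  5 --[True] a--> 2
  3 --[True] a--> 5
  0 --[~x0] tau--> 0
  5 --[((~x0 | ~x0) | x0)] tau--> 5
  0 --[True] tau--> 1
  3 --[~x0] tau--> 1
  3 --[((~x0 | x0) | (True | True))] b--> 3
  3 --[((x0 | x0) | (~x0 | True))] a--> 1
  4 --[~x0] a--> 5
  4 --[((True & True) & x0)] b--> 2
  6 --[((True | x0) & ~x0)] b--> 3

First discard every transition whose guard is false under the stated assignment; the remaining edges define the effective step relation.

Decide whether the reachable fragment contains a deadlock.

R = {0,1,2,3,4,5,6}
  0: tau→0  tau→1  [deg 2]
  1: a→6  [deg 1]
  2: tau→3  [deg 1]
  3: a→1  a→5  b→3  tau→1  [deg 4]
  4: a→5  [deg 1]
  5: a→2  b→4  tau→5  [deg 3]
  6: b→3  [deg 1]

Answer: DEADLOCK-FREE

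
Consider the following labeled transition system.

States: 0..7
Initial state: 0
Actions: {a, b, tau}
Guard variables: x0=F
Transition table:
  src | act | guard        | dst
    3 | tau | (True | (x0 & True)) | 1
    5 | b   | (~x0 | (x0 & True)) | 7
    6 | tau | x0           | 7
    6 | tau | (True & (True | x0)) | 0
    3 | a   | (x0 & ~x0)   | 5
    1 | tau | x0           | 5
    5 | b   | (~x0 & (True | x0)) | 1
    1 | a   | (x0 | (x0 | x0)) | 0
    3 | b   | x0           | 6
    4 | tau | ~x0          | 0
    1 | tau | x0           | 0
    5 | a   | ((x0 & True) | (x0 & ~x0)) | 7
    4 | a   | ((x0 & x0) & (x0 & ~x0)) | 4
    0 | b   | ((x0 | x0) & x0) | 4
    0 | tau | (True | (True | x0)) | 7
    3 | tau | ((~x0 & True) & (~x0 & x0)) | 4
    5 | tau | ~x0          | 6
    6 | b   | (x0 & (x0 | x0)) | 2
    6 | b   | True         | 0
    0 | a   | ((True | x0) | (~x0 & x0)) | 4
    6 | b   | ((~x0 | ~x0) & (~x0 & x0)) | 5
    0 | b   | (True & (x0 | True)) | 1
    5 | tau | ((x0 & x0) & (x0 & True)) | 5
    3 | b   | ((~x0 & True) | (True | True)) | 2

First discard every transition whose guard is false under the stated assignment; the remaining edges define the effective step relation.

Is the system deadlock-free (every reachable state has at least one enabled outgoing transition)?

Reachable = {0,1,4,7}
  0: a→4  b→1  tau→7  [3 out]
  1: ∅  [no exit]
  4: tau→0  [1 out]
  7: ∅  [no exit]
trace reaching 1: b

Answer: DEADLOCK at state 1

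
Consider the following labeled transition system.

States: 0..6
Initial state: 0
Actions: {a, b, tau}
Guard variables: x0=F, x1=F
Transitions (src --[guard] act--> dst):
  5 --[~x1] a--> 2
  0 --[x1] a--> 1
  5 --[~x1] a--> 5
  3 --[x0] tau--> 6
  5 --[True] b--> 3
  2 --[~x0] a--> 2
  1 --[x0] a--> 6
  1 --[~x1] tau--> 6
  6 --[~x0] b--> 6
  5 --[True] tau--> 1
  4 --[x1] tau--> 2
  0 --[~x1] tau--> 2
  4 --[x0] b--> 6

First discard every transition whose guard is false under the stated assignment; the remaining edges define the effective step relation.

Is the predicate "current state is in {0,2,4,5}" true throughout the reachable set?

Allowed set {0,2,4,5}
Reachable = {0,2}
  0: ok
  2: ok

Answer: INVARIANT HOLDS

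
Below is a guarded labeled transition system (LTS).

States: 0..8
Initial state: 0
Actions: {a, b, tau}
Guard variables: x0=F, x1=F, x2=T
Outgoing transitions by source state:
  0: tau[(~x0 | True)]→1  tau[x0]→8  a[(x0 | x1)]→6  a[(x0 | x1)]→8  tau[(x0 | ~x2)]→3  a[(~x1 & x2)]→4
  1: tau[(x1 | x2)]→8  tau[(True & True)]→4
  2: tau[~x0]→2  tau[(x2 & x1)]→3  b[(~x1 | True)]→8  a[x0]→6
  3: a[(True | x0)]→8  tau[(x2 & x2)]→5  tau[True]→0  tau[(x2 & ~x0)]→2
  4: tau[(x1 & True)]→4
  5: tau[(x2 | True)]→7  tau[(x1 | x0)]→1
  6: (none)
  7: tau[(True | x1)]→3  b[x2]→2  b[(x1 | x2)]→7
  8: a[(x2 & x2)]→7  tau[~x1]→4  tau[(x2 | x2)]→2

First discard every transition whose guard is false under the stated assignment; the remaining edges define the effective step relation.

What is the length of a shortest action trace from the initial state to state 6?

Answer: UNREACHABLE

Analysis:
Layered search for 6:
  Layer 0: {0}
  Layer 1: {1,4}
  Layer 2: {8}
  Layer 3: {2,7}
  Layer 4: {3}
  Layer 5: {5}
6 never appears.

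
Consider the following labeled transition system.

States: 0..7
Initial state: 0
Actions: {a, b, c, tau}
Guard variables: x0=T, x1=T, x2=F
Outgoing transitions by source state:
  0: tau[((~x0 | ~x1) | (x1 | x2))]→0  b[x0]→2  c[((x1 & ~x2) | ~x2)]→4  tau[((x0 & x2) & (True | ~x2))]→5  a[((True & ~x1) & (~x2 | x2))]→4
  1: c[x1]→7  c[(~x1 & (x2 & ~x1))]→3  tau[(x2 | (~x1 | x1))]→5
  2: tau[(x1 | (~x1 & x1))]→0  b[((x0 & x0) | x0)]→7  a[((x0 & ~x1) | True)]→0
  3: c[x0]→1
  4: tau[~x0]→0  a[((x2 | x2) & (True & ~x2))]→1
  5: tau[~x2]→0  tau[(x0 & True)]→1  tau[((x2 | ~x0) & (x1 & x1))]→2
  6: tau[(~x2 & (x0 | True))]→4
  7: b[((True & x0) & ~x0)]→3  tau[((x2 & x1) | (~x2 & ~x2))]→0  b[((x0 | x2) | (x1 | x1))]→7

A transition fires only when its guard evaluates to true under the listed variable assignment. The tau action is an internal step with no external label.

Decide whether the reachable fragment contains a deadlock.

Answer: DEADLOCK at state 4

Trace:
Reachable = {0,2,4,7}
  0: b→2  c→4  tau→0  [3 exit(s)]
  2: a→0  b→7  tau→0  [3 exit(s)]
  4: ∅  [STUCK]
  7: b→7  tau→0  [2 exit(s)]
Path to 4: c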